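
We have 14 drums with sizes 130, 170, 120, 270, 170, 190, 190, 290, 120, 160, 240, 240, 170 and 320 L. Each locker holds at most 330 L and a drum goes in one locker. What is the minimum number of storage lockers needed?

Total = 320 + 290 + 270 + 240 + 240 + 190 + 190 + 170 + 170 + 170 + 160 + 130 + 120 + 120 = 2780 L.
Lower bound: ⌈2780/330⌉ = 9 storage lockers.
Also, 10 drums each exceed 165 L, and no two of those can share a locker, so at least 10 storage lockers are needed.
A packing using 10 storage lockers:
  locker 1: 320 = 320
  locker 2: 290 = 290
  locker 3: 270 = 270
  locker 4: 240 = 240
  locker 5: 240 = 240
  locker 6: 190 + 130 = 320
  locker 7: 190 + 120 = 310
  locker 8: 170 + 160 = 330
  locker 9: 170 + 120 = 290
  locker 10: 170 = 170
This matches the lower bound, so 10 is optimal.

10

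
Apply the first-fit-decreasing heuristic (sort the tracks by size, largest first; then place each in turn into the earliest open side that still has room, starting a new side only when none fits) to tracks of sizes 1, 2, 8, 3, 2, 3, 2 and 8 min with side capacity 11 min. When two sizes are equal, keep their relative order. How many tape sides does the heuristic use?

Sorted descending: 8, 8, 3, 3, 2, 2, 2, 1.
  8 → side 1 (new)  [load 8/11]
  8 → side 2 (new)  [load 8/11]
  3 → side 1  [load 11/11]
  3 → side 2  [load 11/11]
  2 → side 3 (new)  [load 2/11]
  2 → side 3  [load 4/11]
  2 → side 3  [load 6/11]
  1 → side 3  [load 7/11]
3 tape sides opened.

3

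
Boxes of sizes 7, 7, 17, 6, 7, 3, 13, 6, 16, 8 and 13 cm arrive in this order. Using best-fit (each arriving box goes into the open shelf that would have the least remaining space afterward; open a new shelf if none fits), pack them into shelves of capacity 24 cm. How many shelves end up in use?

  7 → shelf 1 (new)  [load 7/24]
  7 → shelf 1  [load 14/24]
  17 → shelf 2 (new)  [load 17/24]
  6 → shelf 2  [load 23/24]
  7 → shelf 1  [load 21/24]
  3 → shelf 1  [load 24/24]
  13 → shelf 3 (new)  [load 13/24]
  6 → shelf 3  [load 19/24]
  16 → shelf 4 (new)  [load 16/24]
  8 → shelf 4  [load 24/24]
  13 → shelf 5 (new)  [load 13/24]
5 shelves opened.

5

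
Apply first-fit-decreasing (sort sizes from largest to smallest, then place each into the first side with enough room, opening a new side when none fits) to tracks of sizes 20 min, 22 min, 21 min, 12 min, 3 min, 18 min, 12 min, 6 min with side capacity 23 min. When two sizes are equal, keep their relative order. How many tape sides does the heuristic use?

Sorted descending: 22, 21, 20, 18, 12, 12, 6, 3.
  22 → side 1 (new)  [load 22/23]
  21 → side 2 (new)  [load 21/23]
  20 → side 3 (new)  [load 20/23]
  18 → side 4 (new)  [load 18/23]
  12 → side 5 (new)  [load 12/23]
  12 → side 6 (new)  [load 12/23]
  6 → side 5  [load 18/23]
  3 → side 3  [load 23/23]
6 tape sides opened.

6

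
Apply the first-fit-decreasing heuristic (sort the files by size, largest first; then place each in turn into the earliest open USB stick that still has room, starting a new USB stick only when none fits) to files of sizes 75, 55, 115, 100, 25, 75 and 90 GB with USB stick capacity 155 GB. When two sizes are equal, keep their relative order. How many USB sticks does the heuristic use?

4

Sorted descending: 115, 100, 90, 75, 75, 55, 25.
  115 → USB stick 1 (new)  [load 115/155]
  100 → USB stick 2 (new)  [load 100/155]
  90 → USB stick 3 (new)  [load 90/155]
  75 → USB stick 4 (new)  [load 75/155]
  75 → USB stick 4  [load 150/155]
  55 → USB stick 2  [load 155/155]
  25 → USB stick 1  [load 140/155]
4 USB sticks opened.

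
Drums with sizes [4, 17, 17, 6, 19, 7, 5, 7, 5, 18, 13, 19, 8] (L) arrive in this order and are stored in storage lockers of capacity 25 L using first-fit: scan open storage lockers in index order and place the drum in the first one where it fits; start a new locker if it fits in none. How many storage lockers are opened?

  4 → locker 1 (new)  [load 4/25]
  17 → locker 1  [load 21/25]
  17 → locker 2 (new)  [load 17/25]
  6 → locker 2  [load 23/25]
  19 → locker 3 (new)  [load 19/25]
  7 → locker 4 (new)  [load 7/25]
  5 → locker 3  [load 24/25]
  7 → locker 4  [load 14/25]
  5 → locker 4  [load 19/25]
  18 → locker 5 (new)  [load 18/25]
  13 → locker 6 (new)  [load 13/25]
  19 → locker 7 (new)  [load 19/25]
  8 → locker 6  [load 21/25]
7 storage lockers opened.

7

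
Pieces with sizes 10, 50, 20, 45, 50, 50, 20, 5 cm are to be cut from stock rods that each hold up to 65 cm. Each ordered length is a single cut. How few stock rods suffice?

5

Total = 50 + 50 + 50 + 45 + 20 + 20 + 10 + 5 = 250 cm.
Lower bound: ⌈250/65⌉ = 4 stock rods.
A packing using 5 stock rods:
  stock rod 1: 50 + 10 + 5 = 65
  stock rod 2: 50 = 50
  stock rod 3: 50 = 50
  stock rod 4: 45 + 20 = 65
  stock rod 5: 20 = 20
No arrangement into 4 stock rods stays within capacity, so 5 is optimal.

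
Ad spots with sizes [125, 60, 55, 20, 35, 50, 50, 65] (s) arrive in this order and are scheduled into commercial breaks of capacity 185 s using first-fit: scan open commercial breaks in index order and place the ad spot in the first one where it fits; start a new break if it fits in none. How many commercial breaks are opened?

3

  125 → break 1 (new)  [load 125/185]
  60 → break 1  [load 185/185]
  55 → break 2 (new)  [load 55/185]
  20 → break 2  [load 75/185]
  35 → break 2  [load 110/185]
  50 → break 2  [load 160/185]
  50 → break 3 (new)  [load 50/185]
  65 → break 3  [load 115/185]
3 commercial breaks opened.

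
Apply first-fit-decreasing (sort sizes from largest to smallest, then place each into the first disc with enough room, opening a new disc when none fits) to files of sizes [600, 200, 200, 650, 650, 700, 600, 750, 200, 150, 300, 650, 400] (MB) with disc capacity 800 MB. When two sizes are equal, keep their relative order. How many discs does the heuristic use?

Sorted descending: 750, 700, 650, 650, 650, 600, 600, 400, 300, 200, 200, 200, 150.
  750 → disc 1 (new)  [load 750/800]
  700 → disc 2 (new)  [load 700/800]
  650 → disc 3 (new)  [load 650/800]
  650 → disc 4 (new)  [load 650/800]
  650 → disc 5 (new)  [load 650/800]
  600 → disc 6 (new)  [load 600/800]
  600 → disc 7 (new)  [load 600/800]
  400 → disc 8 (new)  [load 400/800]
  300 → disc 8  [load 700/800]
  200 → disc 6  [load 800/800]
  200 → disc 7  [load 800/800]
  200 → disc 9 (new)  [load 200/800]
  150 → disc 3  [load 800/800]
9 discs opened.

9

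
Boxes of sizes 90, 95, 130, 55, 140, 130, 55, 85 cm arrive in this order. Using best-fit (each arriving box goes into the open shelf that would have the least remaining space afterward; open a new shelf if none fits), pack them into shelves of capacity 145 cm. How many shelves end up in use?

6

  90 → shelf 1 (new)  [load 90/145]
  95 → shelf 2 (new)  [load 95/145]
  130 → shelf 3 (new)  [load 130/145]
  55 → shelf 1  [load 145/145]
  140 → shelf 4 (new)  [load 140/145]
  130 → shelf 5 (new)  [load 130/145]
  55 → shelf 6 (new)  [load 55/145]
  85 → shelf 6  [load 140/145]
6 shelves opened.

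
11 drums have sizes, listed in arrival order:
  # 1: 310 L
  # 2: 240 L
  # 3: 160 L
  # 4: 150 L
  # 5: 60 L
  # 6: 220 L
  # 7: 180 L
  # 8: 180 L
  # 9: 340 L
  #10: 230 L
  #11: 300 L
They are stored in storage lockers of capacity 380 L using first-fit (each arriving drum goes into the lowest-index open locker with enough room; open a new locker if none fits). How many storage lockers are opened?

8

  310 → locker 1 (new)  [load 310/380]
  240 → locker 2 (new)  [load 240/380]
  160 → locker 3 (new)  [load 160/380]
  150 → locker 3  [load 310/380]
  60 → locker 1  [load 370/380]
  220 → locker 4 (new)  [load 220/380]
  180 → locker 5 (new)  [load 180/380]
  180 → locker 5  [load 360/380]
  340 → locker 6 (new)  [load 340/380]
  230 → locker 7 (new)  [load 230/380]
  300 → locker 8 (new)  [load 300/380]
8 storage lockers opened.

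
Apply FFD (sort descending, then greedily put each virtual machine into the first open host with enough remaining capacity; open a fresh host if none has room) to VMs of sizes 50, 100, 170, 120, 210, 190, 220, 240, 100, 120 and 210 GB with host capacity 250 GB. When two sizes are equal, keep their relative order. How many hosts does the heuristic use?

8

Sorted descending: 240, 220, 210, 210, 190, 170, 120, 120, 100, 100, 50.
  240 → host 1 (new)  [load 240/250]
  220 → host 2 (new)  [load 220/250]
  210 → host 3 (new)  [load 210/250]
  210 → host 4 (new)  [load 210/250]
  190 → host 5 (new)  [load 190/250]
  170 → host 6 (new)  [load 170/250]
  120 → host 7 (new)  [load 120/250]
  120 → host 7  [load 240/250]
  100 → host 8 (new)  [load 100/250]
  100 → host 8  [load 200/250]
  50 → host 5  [load 240/250]
8 hosts opened.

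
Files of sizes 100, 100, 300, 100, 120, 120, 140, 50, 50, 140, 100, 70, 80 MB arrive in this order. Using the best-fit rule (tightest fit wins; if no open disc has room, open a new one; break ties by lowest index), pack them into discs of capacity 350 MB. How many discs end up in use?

5

  100 → disc 1 (new)  [load 100/350]
  100 → disc 1  [load 200/350]
  300 → disc 2 (new)  [load 300/350]
  100 → disc 1  [load 300/350]
  120 → disc 3 (new)  [load 120/350]
  120 → disc 3  [load 240/350]
  140 → disc 4 (new)  [load 140/350]
  50 → disc 1  [load 350/350]
  50 → disc 2  [load 350/350]
  140 → disc 4  [load 280/350]
  100 → disc 3  [load 340/350]
  70 → disc 4  [load 350/350]
  80 → disc 5 (new)  [load 80/350]
5 discs opened.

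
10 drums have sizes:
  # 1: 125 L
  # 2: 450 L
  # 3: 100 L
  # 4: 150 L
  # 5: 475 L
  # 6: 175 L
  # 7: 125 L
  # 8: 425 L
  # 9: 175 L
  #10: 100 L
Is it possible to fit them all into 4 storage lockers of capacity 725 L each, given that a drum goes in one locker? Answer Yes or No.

A valid assignment using 4 storage lockers:
  locker 1: 475 + 175 = 650
  locker 2: 450 + 175 + 100 = 725
  locker 3: 425 + 150 + 125 = 700
  locker 4: 125 + 100 = 225
Every load is within 725 L, so 4 storage lockers suffice.

Yes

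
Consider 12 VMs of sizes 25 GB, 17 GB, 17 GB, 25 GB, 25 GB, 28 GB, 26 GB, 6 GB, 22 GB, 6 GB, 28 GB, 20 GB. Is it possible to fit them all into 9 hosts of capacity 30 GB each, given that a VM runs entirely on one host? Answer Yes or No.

No

Total = 245 GB; ⌈245/30⌉ = 9.
10 VMs each exceed half the capacity and cannot share a host, forcing at least 10 hosts.
At least 10 hosts are required, but only 9 are allowed.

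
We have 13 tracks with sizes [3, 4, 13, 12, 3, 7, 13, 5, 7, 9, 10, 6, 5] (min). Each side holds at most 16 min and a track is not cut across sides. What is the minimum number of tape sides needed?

7

Total = 13 + 13 + 12 + 10 + 9 + 7 + 7 + 6 + 5 + 5 + 4 + 3 + 3 = 97 min.
Lower bound: ⌈97/16⌉ = 7 tape sides.
A packing using 7 tape sides:
  side 1: 13 + 3 = 16
  side 2: 13 + 3 = 16
  side 3: 12 + 4 = 16
  side 4: 10 + 6 = 16
  side 5: 9 + 7 = 16
  side 6: 7 + 5 = 12
  side 7: 5 = 5
This matches the lower bound, so 7 is optimal.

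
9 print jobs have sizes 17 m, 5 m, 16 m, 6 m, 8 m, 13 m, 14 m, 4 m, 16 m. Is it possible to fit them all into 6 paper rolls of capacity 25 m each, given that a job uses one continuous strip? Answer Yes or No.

A valid assignment using 5 paper rolls:
  roll 1: 17 + 8 = 25
  roll 2: 16 + 6 = 22
  roll 3: 16 + 5 + 4 = 25
  roll 4: 14 = 14
  roll 5: 13 = 13
That uses only 5 ≤ 6, so 6 paper rolls are enough.

Yes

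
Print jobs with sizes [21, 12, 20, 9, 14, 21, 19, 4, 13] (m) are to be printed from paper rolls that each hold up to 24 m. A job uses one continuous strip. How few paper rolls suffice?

Total = 21 + 21 + 20 + 19 + 14 + 13 + 12 + 9 + 4 = 133 m.
Lower bound: ⌈133/24⌉ = 6 paper rolls.
A packing using 7 paper rolls:
  roll 1: 21 = 21
  roll 2: 21 = 21
  roll 3: 20 + 4 = 24
  roll 4: 19 = 19
  roll 5: 14 + 9 = 23
  roll 6: 13 = 13
  roll 7: 12 = 12
No arrangement into 6 paper rolls stays within capacity, so 7 is optimal.

7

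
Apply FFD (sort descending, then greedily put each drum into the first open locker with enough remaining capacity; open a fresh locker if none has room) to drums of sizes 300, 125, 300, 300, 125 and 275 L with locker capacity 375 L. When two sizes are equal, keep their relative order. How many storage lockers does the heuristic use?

5

Sorted descending: 300, 300, 300, 275, 125, 125.
  300 → locker 1 (new)  [load 300/375]
  300 → locker 2 (new)  [load 300/375]
  300 → locker 3 (new)  [load 300/375]
  275 → locker 4 (new)  [load 275/375]
  125 → locker 5 (new)  [load 125/375]
  125 → locker 5  [load 250/375]
5 storage lockers opened.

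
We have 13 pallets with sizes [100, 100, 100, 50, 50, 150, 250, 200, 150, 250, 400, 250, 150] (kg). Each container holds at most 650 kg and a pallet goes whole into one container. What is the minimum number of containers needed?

Total = 400 + 250 + 250 + 250 + 200 + 150 + 150 + 150 + 100 + 100 + 100 + 50 + 50 = 2200 kg.
Lower bound: ⌈2200/650⌉ = 4 containers.
A packing using 4 containers:
  container 1: 400 + 250 = 650
  container 2: 250 + 250 + 150 = 650
  container 3: 200 + 150 + 150 + 100 + 50 = 650
  container 4: 100 + 100 + 50 = 250
This matches the lower bound, so 4 is optimal.

4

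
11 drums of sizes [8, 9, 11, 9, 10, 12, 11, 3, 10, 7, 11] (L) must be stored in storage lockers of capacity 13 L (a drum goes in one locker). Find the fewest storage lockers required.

10

Total = 12 + 11 + 11 + 11 + 10 + 10 + 9 + 9 + 8 + 7 + 3 = 101 L.
Lower bound: ⌈101/13⌉ = 8 storage lockers.
Also, 10 drums each exceed 13/2 L, and no two of those can share a locker, so at least 10 storage lockers are needed.
A packing using 10 storage lockers:
  locker 1: 12 = 12
  locker 2: 11 = 11
  locker 3: 11 = 11
  locker 4: 11 = 11
  locker 5: 10 + 3 = 13
  locker 6: 10 = 10
  locker 7: 9 = 9
  locker 8: 9 = 9
  locker 9: 8 = 8
  locker 10: 7 = 7
This matches the lower bound, so 10 is optimal.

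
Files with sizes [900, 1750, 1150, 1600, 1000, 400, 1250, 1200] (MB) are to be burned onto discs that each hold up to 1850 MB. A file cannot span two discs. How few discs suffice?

Total = 1750 + 1600 + 1250 + 1200 + 1150 + 1000 + 900 + 400 = 9250 MB.
Lower bound: ⌈9250/1850⌉ = 5 discs.
Also, 6 files each exceed 925 MB, and no two of those can share a disc, so at least 6 discs are needed.
A packing using 7 discs:
  disc 1: 1750 = 1750
  disc 2: 1600 = 1600
  disc 3: 1250 + 400 = 1650
  disc 4: 1200 = 1200
  disc 5: 1150 = 1150
  disc 6: 1000 = 1000
  disc 7: 900 = 900
No arrangement into 6 discs stays within capacity, so 7 is optimal.

7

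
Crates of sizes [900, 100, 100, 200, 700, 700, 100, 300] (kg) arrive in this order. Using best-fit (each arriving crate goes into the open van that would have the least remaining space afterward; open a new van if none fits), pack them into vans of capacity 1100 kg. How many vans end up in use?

  900 → van 1 (new)  [load 900/1100]
  100 → van 1  [load 1000/1100]
  100 → van 1  [load 1100/1100]
  200 → van 2 (new)  [load 200/1100]
  700 → van 2  [load 900/1100]
  700 → van 3 (new)  [load 700/1100]
  100 → van 2  [load 1000/1100]
  300 → van 3  [load 1000/1100]
3 vans opened.

3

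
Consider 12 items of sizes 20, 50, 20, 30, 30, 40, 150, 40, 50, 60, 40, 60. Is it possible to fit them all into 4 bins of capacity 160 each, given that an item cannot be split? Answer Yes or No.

Yes

A valid assignment using 4 bins:
  bin 1: 150 = 150
  bin 2: 60 + 60 + 40 = 160
  bin 3: 50 + 50 + 40 + 20 = 160
  bin 4: 40 + 30 + 30 + 20 = 120
Every load is within 160, so 4 bins suffice.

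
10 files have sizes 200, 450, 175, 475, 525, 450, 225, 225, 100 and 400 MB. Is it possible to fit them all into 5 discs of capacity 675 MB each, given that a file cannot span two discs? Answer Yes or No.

Yes

A valid assignment using 5 discs:
  disc 1: 525 + 100 = 625
  disc 2: 475 + 200 = 675
  disc 3: 450 + 225 = 675
  disc 4: 450 + 225 = 675
  disc 5: 400 + 175 = 575
Every load is within 675 MB, so 5 discs suffice.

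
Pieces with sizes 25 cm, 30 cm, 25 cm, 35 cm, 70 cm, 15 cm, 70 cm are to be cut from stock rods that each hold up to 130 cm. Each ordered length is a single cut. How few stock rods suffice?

3

Total = 70 + 70 + 35 + 30 + 25 + 25 + 15 = 270 cm.
Lower bound: ⌈270/130⌉ = 3 stock rods.
A packing using 3 stock rods:
  stock rod 1: 70 + 35 + 25 = 130
  stock rod 2: 70 + 30 + 25 = 125
  stock rod 3: 15 = 15
This matches the lower bound, so 3 is optimal.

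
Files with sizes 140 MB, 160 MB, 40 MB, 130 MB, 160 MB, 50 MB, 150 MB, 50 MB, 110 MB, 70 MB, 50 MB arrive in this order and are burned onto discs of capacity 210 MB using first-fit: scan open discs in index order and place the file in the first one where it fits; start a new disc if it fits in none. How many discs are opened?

  140 → disc 1 (new)  [load 140/210]
  160 → disc 2 (new)  [load 160/210]
  40 → disc 1  [load 180/210]
  130 → disc 3 (new)  [load 130/210]
  160 → disc 4 (new)  [load 160/210]
  50 → disc 2  [load 210/210]
  150 → disc 5 (new)  [load 150/210]
  50 → disc 3  [load 180/210]
  110 → disc 6 (new)  [load 110/210]
  70 → disc 6  [load 180/210]
  50 → disc 4  [load 210/210]
6 discs opened.

6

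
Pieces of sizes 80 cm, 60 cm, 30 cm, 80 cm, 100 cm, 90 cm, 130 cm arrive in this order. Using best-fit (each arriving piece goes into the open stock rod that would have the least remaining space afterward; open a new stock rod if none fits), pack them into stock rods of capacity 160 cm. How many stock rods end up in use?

  80 → stock rod 1 (new)  [load 80/160]
  60 → stock rod 1  [load 140/160]
  30 → stock rod 2 (new)  [load 30/160]
  80 → stock rod 2  [load 110/160]
  100 → stock rod 3 (new)  [load 100/160]
  90 → stock rod 4 (new)  [load 90/160]
  130 → stock rod 5 (new)  [load 130/160]
5 stock rods opened.

5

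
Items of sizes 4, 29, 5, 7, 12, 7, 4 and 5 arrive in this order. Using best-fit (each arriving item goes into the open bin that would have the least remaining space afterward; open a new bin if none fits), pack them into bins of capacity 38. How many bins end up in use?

2

  4 → bin 1 (new)  [load 4/38]
  29 → bin 1  [load 33/38]
  5 → bin 1  [load 38/38]
  7 → bin 2 (new)  [load 7/38]
  12 → bin 2  [load 19/38]
  7 → bin 2  [load 26/38]
  4 → bin 2  [load 30/38]
  5 → bin 2  [load 35/38]
2 bins opened.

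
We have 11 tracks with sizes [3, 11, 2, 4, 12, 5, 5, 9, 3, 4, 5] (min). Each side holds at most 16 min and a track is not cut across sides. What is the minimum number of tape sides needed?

4

Total = 12 + 11 + 9 + 5 + 5 + 5 + 4 + 4 + 3 + 3 + 2 = 63 min.
Lower bound: ⌈63/16⌉ = 4 tape sides.
A packing using 4 tape sides:
  side 1: 12 + 4 = 16
  side 2: 11 + 5 = 16
  side 3: 9 + 5 + 2 = 16
  side 4: 5 + 4 + 3 + 3 = 15
This matches the lower bound, so 4 is optimal.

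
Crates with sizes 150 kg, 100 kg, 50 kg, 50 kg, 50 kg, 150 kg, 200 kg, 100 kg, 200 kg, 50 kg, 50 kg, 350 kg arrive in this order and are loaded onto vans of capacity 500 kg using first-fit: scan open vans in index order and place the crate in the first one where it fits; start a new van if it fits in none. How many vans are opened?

4

  150 → van 1 (new)  [load 150/500]
  100 → van 1  [load 250/500]
  50 → van 1  [load 300/500]
  50 → van 1  [load 350/500]
  50 → van 1  [load 400/500]
  150 → van 2 (new)  [load 150/500]
  200 → van 2  [load 350/500]
  100 → van 1  [load 500/500]
  200 → van 3 (new)  [load 200/500]
  50 → van 2  [load 400/500]
  50 → van 2  [load 450/500]
  350 → van 4 (new)  [load 350/500]
4 vans opened.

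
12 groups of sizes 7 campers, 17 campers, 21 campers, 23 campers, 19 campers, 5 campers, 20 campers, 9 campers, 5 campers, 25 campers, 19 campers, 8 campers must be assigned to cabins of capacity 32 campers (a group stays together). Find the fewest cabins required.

Total = 25 + 23 + 21 + 20 + 19 + 19 + 17 + 9 + 8 + 7 + 5 + 5 = 178 campers.
Lower bound: ⌈178/32⌉ = 6 cabins.
Also, 7 groups each exceed 16 campers, and no two of those can share a cabin, so at least 7 cabins are needed.
A packing using 7 cabins:
  cabin 1: 25 + 7 = 32
  cabin 2: 23 + 9 = 32
  cabin 3: 21 + 8 = 29
  cabin 4: 20 + 5 + 5 = 30
  cabin 5: 19 = 19
  cabin 6: 19 = 19
  cabin 7: 17 = 17
This matches the lower bound, so 7 is optimal.

7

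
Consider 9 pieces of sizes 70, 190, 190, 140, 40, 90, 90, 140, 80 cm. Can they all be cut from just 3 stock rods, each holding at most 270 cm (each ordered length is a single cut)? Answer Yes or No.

Total = 1030 cm; ⌈1030/270⌉ = 4.
At least 4 stock rods are required, but only 3 are allowed.

No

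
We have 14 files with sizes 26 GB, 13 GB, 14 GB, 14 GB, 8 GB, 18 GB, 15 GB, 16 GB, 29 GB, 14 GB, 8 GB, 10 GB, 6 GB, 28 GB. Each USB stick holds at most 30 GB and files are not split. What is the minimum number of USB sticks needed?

8

Total = 29 + 28 + 26 + 18 + 16 + 15 + 14 + 14 + 14 + 13 + 10 + 8 + 8 + 6 = 219 GB.
Lower bound: ⌈219/30⌉ = 8 USB sticks.
A packing using 8 USB sticks:
  USB stick 1: 29 = 29
  USB stick 2: 28 = 28
  USB stick 3: 26 = 26
  USB stick 4: 18 + 10 = 28
  USB stick 5: 16 + 14 = 30
  USB stick 6: 15 + 14 = 29
  USB stick 7: 14 + 13 = 27
  USB stick 8: 8 + 8 + 6 = 22
This matches the lower bound, so 8 is optimal.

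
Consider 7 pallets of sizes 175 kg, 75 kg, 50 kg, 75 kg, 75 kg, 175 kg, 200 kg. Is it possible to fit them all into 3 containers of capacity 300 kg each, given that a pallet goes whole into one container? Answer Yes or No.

Yes

A valid assignment using 3 containers:
  container 1: 200 + 75 = 275
  container 2: 175 + 75 + 50 = 300
  container 3: 175 + 75 = 250
Every load is within 300 kg, so 3 containers suffice.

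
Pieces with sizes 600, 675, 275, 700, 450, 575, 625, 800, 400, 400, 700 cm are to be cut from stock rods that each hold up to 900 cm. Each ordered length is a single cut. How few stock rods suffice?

9

Total = 800 + 700 + 700 + 675 + 625 + 600 + 575 + 450 + 400 + 400 + 275 = 6200 cm.
Lower bound: ⌈6200/900⌉ = 7 stock rods.
A packing using 9 stock rods:
  stock rod 1: 800 = 800
  stock rod 2: 700 = 700
  stock rod 3: 700 = 700
  stock rod 4: 675 = 675
  stock rod 5: 625 + 275 = 900
  stock rod 6: 600 = 600
  stock rod 7: 575 = 575
  stock rod 8: 450 + 400 = 850
  stock rod 9: 400 = 400
No arrangement into 8 stock rods stays within capacity, so 9 is optimal.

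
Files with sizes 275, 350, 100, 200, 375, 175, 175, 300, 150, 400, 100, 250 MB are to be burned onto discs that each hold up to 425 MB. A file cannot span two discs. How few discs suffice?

Total = 400 + 375 + 350 + 300 + 275 + 250 + 200 + 175 + 175 + 150 + 100 + 100 = 2850 MB.
Lower bound: ⌈2850/425⌉ = 7 discs.
A packing using 8 discs:
  disc 1: 400 = 400
  disc 2: 375 = 375
  disc 3: 350 = 350
  disc 4: 300 + 100 = 400
  disc 5: 275 + 150 = 425
  disc 6: 250 + 175 = 425
  disc 7: 200 + 175 = 375
  disc 8: 100 = 100
No arrangement into 7 discs stays within capacity, so 8 is optimal.

8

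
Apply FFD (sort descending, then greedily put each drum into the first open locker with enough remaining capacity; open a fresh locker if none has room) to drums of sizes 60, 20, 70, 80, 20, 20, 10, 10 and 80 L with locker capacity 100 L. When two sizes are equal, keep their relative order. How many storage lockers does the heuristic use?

4

Sorted descending: 80, 80, 70, 60, 20, 20, 20, 10, 10.
  80 → locker 1 (new)  [load 80/100]
  80 → locker 2 (new)  [load 80/100]
  70 → locker 3 (new)  [load 70/100]
  60 → locker 4 (new)  [load 60/100]
  20 → locker 1  [load 100/100]
  20 → locker 2  [load 100/100]
  20 → locker 3  [load 90/100]
  10 → locker 3  [load 100/100]
  10 → locker 4  [load 70/100]
4 storage lockers opened.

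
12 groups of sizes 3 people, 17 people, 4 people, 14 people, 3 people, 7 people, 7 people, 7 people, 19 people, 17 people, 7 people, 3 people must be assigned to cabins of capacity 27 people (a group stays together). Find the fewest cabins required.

5

Total = 19 + 17 + 17 + 14 + 7 + 7 + 7 + 7 + 4 + 3 + 3 + 3 = 108 people.
Lower bound: ⌈108/27⌉ = 4 cabins.
A packing using 5 cabins:
  cabin 1: 19 + 7 = 26
  cabin 2: 17 + 7 + 3 = 27
  cabin 3: 17 + 7 + 3 = 27
  cabin 4: 14 + 7 + 4 = 25
  cabin 5: 3 = 3
No arrangement into 4 cabins stays within capacity, so 5 is optimal.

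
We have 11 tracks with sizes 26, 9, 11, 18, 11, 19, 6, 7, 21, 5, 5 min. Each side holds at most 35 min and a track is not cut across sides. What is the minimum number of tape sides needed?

Total = 26 + 21 + 19 + 18 + 11 + 11 + 9 + 7 + 6 + 5 + 5 = 138 min.
Lower bound: ⌈138/35⌉ = 4 tape sides.
A packing using 4 tape sides:
  side 1: 26 + 9 = 35
  side 2: 21 + 7 + 6 = 34
  side 3: 19 + 11 + 5 = 35
  side 4: 18 + 11 + 5 = 34
This matches the lower bound, so 4 is optimal.

4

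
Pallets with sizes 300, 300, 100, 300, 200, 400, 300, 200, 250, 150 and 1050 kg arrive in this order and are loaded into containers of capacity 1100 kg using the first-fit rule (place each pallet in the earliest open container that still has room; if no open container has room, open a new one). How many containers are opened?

4

  300 → container 1 (new)  [load 300/1100]
  300 → container 1  [load 600/1100]
  100 → container 1  [load 700/1100]
  300 → container 1  [load 1000/1100]
  200 → container 2 (new)  [load 200/1100]
  400 → container 2  [load 600/1100]
  300 → container 2  [load 900/1100]
  200 → container 2  [load 1100/1100]
  250 → container 3 (new)  [load 250/1100]
  150 → container 3  [load 400/1100]
  1050 → container 4 (new)  [load 1050/1100]
4 containers opened.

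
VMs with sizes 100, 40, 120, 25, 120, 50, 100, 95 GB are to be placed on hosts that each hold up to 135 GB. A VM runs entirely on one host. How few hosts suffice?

Total = 120 + 120 + 100 + 100 + 95 + 50 + 40 + 25 = 650 GB.
Lower bound: ⌈650/135⌉ = 5 hosts.
A packing using 6 hosts:
  host 1: 120 = 120
  host 2: 120 = 120
  host 3: 100 + 25 = 125
  host 4: 100 = 100
  host 5: 95 + 40 = 135
  host 6: 50 = 50
No arrangement into 5 hosts stays within capacity, so 6 is optimal.

6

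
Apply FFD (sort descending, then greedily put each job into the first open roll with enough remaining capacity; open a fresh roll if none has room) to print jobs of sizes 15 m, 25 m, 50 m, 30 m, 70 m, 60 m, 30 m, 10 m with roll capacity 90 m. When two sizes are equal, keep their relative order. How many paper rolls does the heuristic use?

Sorted descending: 70, 60, 50, 30, 30, 25, 15, 10.
  70 → roll 1 (new)  [load 70/90]
  60 → roll 2 (new)  [load 60/90]
  50 → roll 3 (new)  [load 50/90]
  30 → roll 2  [load 90/90]
  30 → roll 3  [load 80/90]
  25 → roll 4 (new)  [load 25/90]
  15 → roll 1  [load 85/90]
  10 → roll 3  [load 90/90]
4 paper rolls opened.

4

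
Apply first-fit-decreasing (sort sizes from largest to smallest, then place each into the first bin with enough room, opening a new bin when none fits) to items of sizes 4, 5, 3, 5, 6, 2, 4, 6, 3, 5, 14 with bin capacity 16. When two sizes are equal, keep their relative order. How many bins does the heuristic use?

4

Sorted descending: 14, 6, 6, 5, 5, 5, 4, 4, 3, 3, 2.
  14 → bin 1 (new)  [load 14/16]
  6 → bin 2 (new)  [load 6/16]
  6 → bin 2  [load 12/16]
  5 → bin 3 (new)  [load 5/16]
  5 → bin 3  [load 10/16]
  5 → bin 3  [load 15/16]
  4 → bin 2  [load 16/16]
  4 → bin 4 (new)  [load 4/16]
  3 → bin 4  [load 7/16]
  3 → bin 4  [load 10/16]
  2 → bin 1  [load 16/16]
4 bins opened.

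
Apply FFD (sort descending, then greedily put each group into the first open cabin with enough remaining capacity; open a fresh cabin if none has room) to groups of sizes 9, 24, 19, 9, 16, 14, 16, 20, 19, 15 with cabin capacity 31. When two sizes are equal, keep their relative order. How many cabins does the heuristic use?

Sorted descending: 24, 20, 19, 19, 16, 16, 15, 14, 9, 9.
  24 → cabin 1 (new)  [load 24/31]
  20 → cabin 2 (new)  [load 20/31]
  19 → cabin 3 (new)  [load 19/31]
  19 → cabin 4 (new)  [load 19/31]
  16 → cabin 5 (new)  [load 16/31]
  16 → cabin 6 (new)  [load 16/31]
  15 → cabin 5  [load 31/31]
  14 → cabin 6  [load 30/31]
  9 → cabin 2  [load 29/31]
  9 → cabin 3  [load 28/31]
6 cabins opened.

6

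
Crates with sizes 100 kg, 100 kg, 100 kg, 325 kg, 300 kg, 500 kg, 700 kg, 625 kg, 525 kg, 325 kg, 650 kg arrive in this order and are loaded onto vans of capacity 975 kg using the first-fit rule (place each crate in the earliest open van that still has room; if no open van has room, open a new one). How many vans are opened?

6

  100 → van 1 (new)  [load 100/975]
  100 → van 1  [load 200/975]
  100 → van 1  [load 300/975]
  325 → van 1  [load 625/975]
  300 → van 1  [load 925/975]
  500 → van 2 (new)  [load 500/975]
  700 → van 3 (new)  [load 700/975]
  625 → van 4 (new)  [load 625/975]
  525 → van 5 (new)  [load 525/975]
  325 → van 2  [load 825/975]
  650 → van 6 (new)  [load 650/975]
6 vans opened.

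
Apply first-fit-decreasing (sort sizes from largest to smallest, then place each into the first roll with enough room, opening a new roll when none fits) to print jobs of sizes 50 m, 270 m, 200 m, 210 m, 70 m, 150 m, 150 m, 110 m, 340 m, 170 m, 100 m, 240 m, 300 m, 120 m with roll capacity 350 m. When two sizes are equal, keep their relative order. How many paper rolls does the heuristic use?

8

Sorted descending: 340, 300, 270, 240, 210, 200, 170, 150, 150, 120, 110, 100, 70, 50.
  340 → roll 1 (new)  [load 340/350]
  300 → roll 2 (new)  [load 300/350]
  270 → roll 3 (new)  [load 270/350]
  240 → roll 4 (new)  [load 240/350]
  210 → roll 5 (new)  [load 210/350]
  200 → roll 6 (new)  [load 200/350]
  170 → roll 7 (new)  [load 170/350]
  150 → roll 6  [load 350/350]
  150 → roll 7  [load 320/350]
  120 → roll 5  [load 330/350]
  110 → roll 4  [load 350/350]
  100 → roll 8 (new)  [load 100/350]
  70 → roll 3  [load 340/350]
  50 → roll 2  [load 350/350]
8 paper rolls opened.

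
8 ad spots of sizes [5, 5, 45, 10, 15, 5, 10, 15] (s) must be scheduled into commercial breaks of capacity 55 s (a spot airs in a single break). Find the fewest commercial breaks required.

Total = 45 + 15 + 15 + 10 + 10 + 5 + 5 + 5 = 110 s.
Lower bound: ⌈110/55⌉ = 2 commercial breaks.
A packing using 2 commercial breaks:
  break 1: 45 + 10 = 55
  break 2: 15 + 15 + 10 + 5 + 5 + 5 = 55
This matches the lower bound, so 2 is optimal.

2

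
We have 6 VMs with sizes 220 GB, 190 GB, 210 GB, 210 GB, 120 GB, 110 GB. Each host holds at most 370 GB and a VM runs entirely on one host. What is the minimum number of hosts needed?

Total = 220 + 210 + 210 + 190 + 120 + 110 = 1060 GB.
Lower bound: ⌈1060/370⌉ = 3 hosts.
Also, 4 VMs each exceed 185 GB, and no two of those can share a host, so at least 4 hosts are needed.
A packing using 4 hosts:
  host 1: 220 + 120 = 340
  host 2: 210 + 110 = 320
  host 3: 210 = 210
  host 4: 190 = 190
This matches the lower bound, so 4 is optimal.

4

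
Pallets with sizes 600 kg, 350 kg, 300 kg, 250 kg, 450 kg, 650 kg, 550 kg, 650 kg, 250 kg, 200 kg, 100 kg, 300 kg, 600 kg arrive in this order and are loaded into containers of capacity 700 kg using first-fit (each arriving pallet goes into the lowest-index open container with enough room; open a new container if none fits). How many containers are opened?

  600 → container 1 (new)  [load 600/700]
  350 → container 2 (new)  [load 350/700]
  300 → container 2  [load 650/700]
  250 → container 3 (new)  [load 250/700]
  450 → container 3  [load 700/700]
  650 → container 4 (new)  [load 650/700]
  550 → container 5 (new)  [load 550/700]
  650 → container 6 (new)  [load 650/700]
  250 → container 7 (new)  [load 250/700]
  200 → container 7  [load 450/700]
  100 → container 1  [load 700/700]
  300 → container 8 (new)  [load 300/700]
  600 → container 9 (new)  [load 600/700]
9 containers opened.

9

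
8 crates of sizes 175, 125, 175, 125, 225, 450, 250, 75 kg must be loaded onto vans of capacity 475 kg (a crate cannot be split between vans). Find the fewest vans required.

Total = 450 + 250 + 225 + 175 + 175 + 125 + 125 + 75 = 1600 kg.
Lower bound: ⌈1600/475⌉ = 4 vans.
A packing using 4 vans:
  van 1: 450 = 450
  van 2: 250 + 225 = 475
  van 3: 175 + 175 + 125 = 475
  van 4: 125 + 75 = 200
This matches the lower bound, so 4 is optimal.

4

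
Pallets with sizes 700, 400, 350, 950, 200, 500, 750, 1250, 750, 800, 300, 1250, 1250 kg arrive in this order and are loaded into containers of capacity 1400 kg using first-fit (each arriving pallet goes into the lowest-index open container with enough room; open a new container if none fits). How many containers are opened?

  700 → container 1 (new)  [load 700/1400]
  400 → container 1  [load 1100/1400]
  350 → container 2 (new)  [load 350/1400]
  950 → container 2  [load 1300/1400]
  200 → container 1  [load 1300/1400]
  500 → container 3 (new)  [load 500/1400]
  750 → container 3  [load 1250/1400]
  1250 → container 4 (new)  [load 1250/1400]
  750 → container 5 (new)  [load 750/1400]
  800 → container 6 (new)  [load 800/1400]
  300 → container 5  [load 1050/1400]
  1250 → container 7 (new)  [load 1250/1400]
  1250 → container 8 (new)  [load 1250/1400]
8 containers opened.

8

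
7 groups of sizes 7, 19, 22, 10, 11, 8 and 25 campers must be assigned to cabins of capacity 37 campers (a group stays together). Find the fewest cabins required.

3

Total = 25 + 22 + 19 + 11 + 10 + 8 + 7 = 102 campers.
Lower bound: ⌈102/37⌉ = 3 cabins.
A packing using 3 cabins:
  cabin 1: 25 + 11 = 36
  cabin 2: 22 + 10 = 32
  cabin 3: 19 + 8 + 7 = 34
This matches the lower bound, so 3 is optimal.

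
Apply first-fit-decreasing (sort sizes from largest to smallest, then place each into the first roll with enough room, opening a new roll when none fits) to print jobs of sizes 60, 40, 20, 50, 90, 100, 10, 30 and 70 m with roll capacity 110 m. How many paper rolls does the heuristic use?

5

Sorted descending: 100, 90, 70, 60, 50, 40, 30, 20, 10.
  100 → roll 1 (new)  [load 100/110]
  90 → roll 2 (new)  [load 90/110]
  70 → roll 3 (new)  [load 70/110]
  60 → roll 4 (new)  [load 60/110]
  50 → roll 4  [load 110/110]
  40 → roll 3  [load 110/110]
  30 → roll 5 (new)  [load 30/110]
  20 → roll 2  [load 110/110]
  10 → roll 1  [load 110/110]
5 paper rolls opened.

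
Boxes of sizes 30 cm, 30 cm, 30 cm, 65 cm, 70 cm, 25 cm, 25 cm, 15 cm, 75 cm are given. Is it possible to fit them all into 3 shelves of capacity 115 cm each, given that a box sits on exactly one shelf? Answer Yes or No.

No

Total = 365 cm; ⌈365/115⌉ = 4.
At least 4 shelves are required, but only 3 are allowed.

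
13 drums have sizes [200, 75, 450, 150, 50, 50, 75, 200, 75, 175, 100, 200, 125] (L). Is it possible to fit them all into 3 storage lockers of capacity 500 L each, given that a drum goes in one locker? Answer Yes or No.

Total = 1925 L; ⌈1925/500⌉ = 4.
At least 4 storage lockers are required, but only 3 are allowed.

No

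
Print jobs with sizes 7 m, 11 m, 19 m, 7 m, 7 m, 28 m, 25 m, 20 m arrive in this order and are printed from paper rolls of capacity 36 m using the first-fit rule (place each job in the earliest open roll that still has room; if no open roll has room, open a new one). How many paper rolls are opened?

5

  7 → roll 1 (new)  [load 7/36]
  11 → roll 1  [load 18/36]
  19 → roll 2 (new)  [load 19/36]
  7 → roll 1  [load 25/36]
  7 → roll 1  [load 32/36]
  28 → roll 3 (new)  [load 28/36]
  25 → roll 4 (new)  [load 25/36]
  20 → roll 5 (new)  [load 20/36]
5 paper rolls opened.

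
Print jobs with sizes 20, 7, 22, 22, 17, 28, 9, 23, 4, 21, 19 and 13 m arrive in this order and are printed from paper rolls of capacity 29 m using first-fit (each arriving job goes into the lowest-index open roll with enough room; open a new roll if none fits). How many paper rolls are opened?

9

  20 → roll 1 (new)  [load 20/29]
  7 → roll 1  [load 27/29]
  22 → roll 2 (new)  [load 22/29]
  22 → roll 3 (new)  [load 22/29]
  17 → roll 4 (new)  [load 17/29]
  28 → roll 5 (new)  [load 28/29]
  9 → roll 4  [load 26/29]
  23 → roll 6 (new)  [load 23/29]
  4 → roll 2  [load 26/29]
  21 → roll 7 (new)  [load 21/29]
  19 → roll 8 (new)  [load 19/29]
  13 → roll 9 (new)  [load 13/29]
9 paper rolls opened.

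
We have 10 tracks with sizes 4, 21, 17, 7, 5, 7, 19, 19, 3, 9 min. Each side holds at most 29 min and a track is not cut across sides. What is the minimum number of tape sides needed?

4

Total = 21 + 19 + 19 + 17 + 9 + 7 + 7 + 5 + 4 + 3 = 111 min.
Lower bound: ⌈111/29⌉ = 4 tape sides.
A packing using 4 tape sides:
  side 1: 21 + 7 = 28
  side 2: 19 + 9 = 28
  side 3: 19 + 7 + 3 = 29
  side 4: 17 + 5 + 4 = 26
This matches the lower bound, so 4 is optimal.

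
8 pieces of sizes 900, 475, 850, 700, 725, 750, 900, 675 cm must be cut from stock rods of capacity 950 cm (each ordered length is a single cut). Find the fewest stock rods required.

8

Total = 900 + 900 + 850 + 750 + 725 + 700 + 675 + 475 = 5975 cm.
Lower bound: ⌈5975/950⌉ = 7 stock rods.
A packing using 8 stock rods:
  stock rod 1: 900 = 900
  stock rod 2: 900 = 900
  stock rod 3: 850 = 850
  stock rod 4: 750 = 750
  stock rod 5: 725 = 725
  stock rod 6: 700 = 700
  stock rod 7: 675 = 675
  stock rod 8: 475 = 475
No arrangement into 7 stock rods stays within capacity, so 8 is optimal.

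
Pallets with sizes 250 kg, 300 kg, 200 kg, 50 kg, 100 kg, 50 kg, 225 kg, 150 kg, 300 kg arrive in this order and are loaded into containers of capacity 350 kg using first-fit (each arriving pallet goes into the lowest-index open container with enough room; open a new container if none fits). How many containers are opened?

  250 → container 1 (new)  [load 250/350]
  300 → container 2 (new)  [load 300/350]
  200 → container 3 (new)  [load 200/350]
  50 → container 1  [load 300/350]
  100 → container 3  [load 300/350]
  50 → container 1  [load 350/350]
  225 → container 4 (new)  [load 225/350]
  150 → container 5 (new)  [load 150/350]
  300 → container 6 (new)  [load 300/350]
6 containers opened.

6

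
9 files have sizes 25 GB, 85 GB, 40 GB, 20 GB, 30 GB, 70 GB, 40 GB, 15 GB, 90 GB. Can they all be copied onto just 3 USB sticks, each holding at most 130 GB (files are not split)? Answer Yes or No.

Total = 415 GB; ⌈415/130⌉ = 4.
At least 4 USB sticks are required, but only 3 are allowed.

No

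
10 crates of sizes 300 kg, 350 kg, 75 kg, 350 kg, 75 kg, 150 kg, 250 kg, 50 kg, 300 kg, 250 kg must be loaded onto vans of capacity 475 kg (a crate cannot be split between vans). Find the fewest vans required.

6

Total = 350 + 350 + 300 + 300 + 250 + 250 + 150 + 75 + 75 + 50 = 2150 kg.
Lower bound: ⌈2150/475⌉ = 5 vans.
Also, 6 crates each exceed 475/2 kg, and no two of those can share a van, so at least 6 vans are needed.
A packing using 6 vans:
  van 1: 350 + 75 + 50 = 475
  van 2: 350 + 75 = 425
  van 3: 300 + 150 = 450
  van 4: 300 = 300
  van 5: 250 = 250
  van 6: 250 = 250
This matches the lower bound, so 6 is optimal.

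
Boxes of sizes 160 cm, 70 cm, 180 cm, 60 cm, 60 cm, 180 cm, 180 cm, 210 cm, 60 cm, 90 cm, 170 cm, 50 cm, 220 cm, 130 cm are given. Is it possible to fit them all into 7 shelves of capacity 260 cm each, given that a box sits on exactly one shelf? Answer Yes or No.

No

Total = 1820 cm; ⌈1820/260⌉ = 7.
The bound of 7 does not rule out 7, but exhaustive search shows no assignment into 7 shelves of capacity 260 cm exists — the minimum is 8.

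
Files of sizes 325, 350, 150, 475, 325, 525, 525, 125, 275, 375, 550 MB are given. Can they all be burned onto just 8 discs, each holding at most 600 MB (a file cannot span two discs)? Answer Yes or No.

A valid assignment using 8 discs:
  disc 1: 550 = 550
  disc 2: 525 = 525
  disc 3: 525 = 525
  disc 4: 475 + 125 = 600
  disc 5: 375 + 150 = 525
  disc 6: 350 = 350
  disc 7: 325 + 275 = 600
  disc 8: 325 = 325
Every load is within 600 MB, so 8 discs suffice.

Yes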